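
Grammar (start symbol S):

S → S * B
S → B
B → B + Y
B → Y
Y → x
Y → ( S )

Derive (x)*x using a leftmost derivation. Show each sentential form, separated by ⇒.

S ⇒ S*B   [S → S * B]
S*B ⇒ B*B   [S → B]
B*B ⇒ Y*B   [B → Y]
Y*B ⇒ (S)*B   [Y → ( S )]
(S)*B ⇒ (B)*B   [S → B]
(B)*B ⇒ (Y)*B   [B → Y]
(Y)*B ⇒ (x)*B   [Y → x]
(x)*B ⇒ (x)*Y   [B → Y]
(x)*Y ⇒ (x)*x   [Y → x]

S ⇒ S*B ⇒ B*B ⇒ Y*B ⇒ (S)*B ⇒ (B)*B ⇒ (Y)*B ⇒ (x)*B ⇒ (x)*Y ⇒ (x)*x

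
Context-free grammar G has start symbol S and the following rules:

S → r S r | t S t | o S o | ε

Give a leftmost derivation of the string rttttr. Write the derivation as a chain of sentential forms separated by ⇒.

S⇒rSr⇒rtStr⇒rttSttr⇒rttttr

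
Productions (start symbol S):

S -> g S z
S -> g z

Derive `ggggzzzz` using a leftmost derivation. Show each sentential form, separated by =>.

S => gSz => ggSzz => gggSzzz => ggggzzzz

S => gSz   [S -> g S z]
gSz => ggSzz   [S -> g S z]
ggSzz => gggSzzz   [S -> g S z]
gggSzzz => ggggzzzz   [S -> g z]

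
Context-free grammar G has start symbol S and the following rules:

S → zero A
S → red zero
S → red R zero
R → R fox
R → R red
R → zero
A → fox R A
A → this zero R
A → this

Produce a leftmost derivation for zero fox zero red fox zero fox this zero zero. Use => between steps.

S => zero A => zero fox R A => zero fox R red A => zero fox zero red A => zero fox zero red fox R A => zero fox zero red fox R fox A => zero fox zero red fox zero fox A => zero fox zero red fox zero fox this zero R => zero fox zero red fox zero fox this zero zero

S => zero A   [S → zero A]
zero A => zero fox R A   [A → fox R A]
zero fox R A => zero fox R red A   [R → R red]
zero fox R red A => zero fox zero red A   [R → zero]
zero fox zero red A => zero fox zero red fox R A   [A → fox R A]
zero fox zero red fox R A => zero fox zero red fox R fox A   [R → R fox]
zero fox zero red fox R fox A => zero fox zero red fox zero fox A   [R → zero]
zero fox zero red fox zero fox A => zero fox zero red fox zero fox this zero R   [A → this zero R]
zero fox zero red fox zero fox this zero R => zero fox zero red fox zero fox this zero zero   [R → zero]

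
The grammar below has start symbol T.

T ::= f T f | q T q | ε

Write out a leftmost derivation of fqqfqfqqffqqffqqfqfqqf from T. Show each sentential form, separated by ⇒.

T ⇒ fTf ⇒ fqTqf ⇒ fqqTqqf ⇒ fqqfTfqqf ⇒ fqqfqTqfqqf ⇒ fqqfqfTfqfqqf ⇒ fqqfqfqTqfqfqqf ⇒ fqqfqfqqTqqfqfqqf ⇒ fqqfqfqqfTfqqfqfqqf ⇒ fqqfqfqqffTffqqfqfqqf ⇒ fqqfqfqqffqTqffqqfqfqqf ⇒ fqqfqfqqffqqffqqfqfqqf

T ⇒ fTf   [T ::= f T f]
fTf ⇒ fqTqf   [T ::= q T q]
fqTqf ⇒ fqqTqqf   [T ::= q T q]
fqqTqqf ⇒ fqqfTfqqf   [T ::= f T f]
fqqfTfqqf ⇒ fqqfqTqfqqf   [T ::= q T q]
fqqfqTqfqqf ⇒ fqqfqfTfqfqqf   [T ::= f T f]
fqqfqfTfqfqqf ⇒ fqqfqfqTqfqfqqf   [T ::= q T q]
fqqfqfqTqfqfqqf ⇒ fqqfqfqqTqqfqfqqf   [T ::= q T q]
fqqfqfqqTqqfqfqqf ⇒ fqqfqfqqfTfqqfqfqqf   [T ::= f T f]
fqqfqfqqfTfqqfqfqqf ⇒ fqqfqfqqffTffqqfqfqqf   [T ::= f T f]
fqqfqfqqffTffqqfqfqqf ⇒ fqqfqfqqffqTqffqqfqfqqf   [T ::= q T q]
fqqfqfqqffqTqffqqfqfqqf ⇒ fqqfqfqqffqqffqqfqfqqf   [T ::= ε]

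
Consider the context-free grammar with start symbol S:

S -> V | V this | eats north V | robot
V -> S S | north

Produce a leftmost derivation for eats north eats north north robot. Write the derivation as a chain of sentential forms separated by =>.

S => eats north V => eats north S S => eats north eats north V S => eats north eats north north S => eats north eats north north robot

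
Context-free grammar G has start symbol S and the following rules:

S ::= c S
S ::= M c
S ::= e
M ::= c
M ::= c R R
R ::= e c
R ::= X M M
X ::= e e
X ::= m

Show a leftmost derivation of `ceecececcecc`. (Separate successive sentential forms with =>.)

S=>Mc=>cRRc=>cXMMRc=>ceeMMRc=>ceecRRMRc=>ceececRMRc=>ceecececMRc=>ceecececcRc=>ceecececcecc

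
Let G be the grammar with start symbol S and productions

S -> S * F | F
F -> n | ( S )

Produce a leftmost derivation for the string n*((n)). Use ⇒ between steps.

S ⇒ S*F ⇒ F*F ⇒ n*F ⇒ n*(S) ⇒ n*(F) ⇒ n*((S)) ⇒ n*((F)) ⇒ n*((n))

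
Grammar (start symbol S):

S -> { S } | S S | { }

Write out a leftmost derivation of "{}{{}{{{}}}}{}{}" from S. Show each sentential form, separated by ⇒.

S⇒SS⇒{}S⇒{}SS⇒{}SSS⇒{}{S}SS⇒{}{SS}SS⇒{}{{}S}SS⇒{}{{}{S}}SS⇒{}{{}{{S}}}SS⇒{}{{}{{{}}}}SS⇒{}{{}{{{}}}}{}S⇒{}{{}{{{}}}}{}{}

S ⇒ SS   [S -> S S]
SS ⇒ {}S   [S -> { }]
{}S ⇒ {}SS   [S -> S S]
{}SS ⇒ {}SSS   [S -> S S]
{}SSS ⇒ {}{S}SS   [S -> { S }]
{}{S}SS ⇒ {}{SS}SS   [S -> S S]
{}{SS}SS ⇒ {}{{}S}SS   [S -> { }]
{}{{}S}SS ⇒ {}{{}{S}}SS   [S -> { S }]
{}{{}{S}}SS ⇒ {}{{}{{S}}}SS   [S -> { S }]
{}{{}{{S}}}SS ⇒ {}{{}{{{}}}}SS   [S -> { }]
{}{{}{{{}}}}SS ⇒ {}{{}{{{}}}}{}S   [S -> { }]
{}{{}{{{}}}}{}S ⇒ {}{{}{{{}}}}{}{}   [S -> { }]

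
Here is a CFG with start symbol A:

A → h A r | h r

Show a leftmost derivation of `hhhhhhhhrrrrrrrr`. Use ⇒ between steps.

A⇒hAr⇒hhArr⇒hhhArrr⇒hhhhArrrr⇒hhhhhArrrrr⇒hhhhhhArrrrrr⇒hhhhhhhArrrrrrr⇒hhhhhhhhrrrrrrrr

A ⇒ hAr   [A → h A r]
hAr ⇒ hhArr   [A → h A r]
hhArr ⇒ hhhArrr   [A → h A r]
hhhArrr ⇒ hhhhArrrr   [A → h A r]
hhhhArrrr ⇒ hhhhhArrrrr   [A → h A r]
hhhhhArrrrr ⇒ hhhhhhArrrrrr   [A → h A r]
hhhhhhArrrrrr ⇒ hhhhhhhArrrrrrr   [A → h A r]
hhhhhhhArrrrrrr ⇒ hhhhhhhhrrrrrrrr   [A → h r]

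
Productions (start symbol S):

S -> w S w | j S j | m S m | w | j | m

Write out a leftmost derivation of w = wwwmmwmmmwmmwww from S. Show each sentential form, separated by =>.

S => wSw => wwSww => wwwSwww => wwwmSmwww => wwwmmSmmwww => wwwmmwSwmmwww => wwwmmwmSmwmmwww => wwwmmwmmmwmmwww

S => wSw   [S -> w S w]
wSw => wwSww   [S -> w S w]
wwSww => wwwSwww   [S -> w S w]
wwwSwww => wwwmSmwww   [S -> m S m]
wwwmSmwww => wwwmmSmmwww   [S -> m S m]
wwwmmSmmwww => wwwmmwSwmmwww   [S -> w S w]
wwwmmwSwmmwww => wwwmmwmSmwmmwww   [S -> m S m]
wwwmmwmSmwmmwww => wwwmmwmmmwmmwww   [S -> m]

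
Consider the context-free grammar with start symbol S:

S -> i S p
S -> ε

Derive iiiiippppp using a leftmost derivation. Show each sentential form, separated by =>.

S=>iSp=>iiSpp=>iiiSppp=>iiiiSpppp=>iiiiiSppppp=>iiiiippppp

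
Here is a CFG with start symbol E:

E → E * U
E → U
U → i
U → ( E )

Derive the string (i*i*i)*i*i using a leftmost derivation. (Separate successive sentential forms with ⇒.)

E ⇒ E*U   [E → E * U]
E*U ⇒ E*U*U   [E → E * U]
E*U*U ⇒ U*U*U   [E → U]
U*U*U ⇒ (E)*U*U   [U → ( E )]
(E)*U*U ⇒ (E*U)*U*U   [E → E * U]
(E*U)*U*U ⇒ (E*U*U)*U*U   [E → E * U]
(E*U*U)*U*U ⇒ (U*U*U)*U*U   [E → U]
(U*U*U)*U*U ⇒ (i*U*U)*U*U   [U → i]
(i*U*U)*U*U ⇒ (i*i*U)*U*U   [U → i]
(i*i*U)*U*U ⇒ (i*i*i)*U*U   [U → i]
(i*i*i)*U*U ⇒ (i*i*i)*i*U   [U → i]
(i*i*i)*i*U ⇒ (i*i*i)*i*i   [U → i]

E ⇒ E*U ⇒ E*U*U ⇒ U*U*U ⇒ (E)*U*U ⇒ (E*U)*U*U ⇒ (E*U*U)*U*U ⇒ (U*U*U)*U*U ⇒ (i*U*U)*U*U ⇒ (i*i*U)*U*U ⇒ (i*i*i)*U*U ⇒ (i*i*i)*i*U ⇒ (i*i*i)*i*i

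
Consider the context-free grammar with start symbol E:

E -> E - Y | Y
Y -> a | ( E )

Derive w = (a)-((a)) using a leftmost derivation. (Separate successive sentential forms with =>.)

E => E-Y   [E -> E - Y]
E-Y => Y-Y   [E -> Y]
Y-Y => (E)-Y   [Y -> ( E )]
(E)-Y => (Y)-Y   [E -> Y]
(Y)-Y => (a)-Y   [Y -> a]
(a)-Y => (a)-(E)   [Y -> ( E )]
(a)-(E) => (a)-(Y)   [E -> Y]
(a)-(Y) => (a)-((E))   [Y -> ( E )]
(a)-((E)) => (a)-((Y))   [E -> Y]
(a)-((Y)) => (a)-((a))   [Y -> a]

E=>E-Y=>Y-Y=>(E)-Y=>(Y)-Y=>(a)-Y=>(a)-(E)=>(a)-(Y)=>(a)-((E))=>(a)-((Y))=>(a)-((a))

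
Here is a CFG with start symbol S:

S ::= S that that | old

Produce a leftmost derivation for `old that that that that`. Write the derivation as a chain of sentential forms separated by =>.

S => S that that   [S ::= S that that]
S that that => S that that that that   [S ::= S that that]
S that that that that => old that that that that   [S ::= old]

S => S that that => S that that that that => old that that that that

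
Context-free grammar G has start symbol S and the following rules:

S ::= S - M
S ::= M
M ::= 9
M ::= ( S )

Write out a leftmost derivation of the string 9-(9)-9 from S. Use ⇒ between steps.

S ⇒ S-M ⇒ S-M-M ⇒ M-M-M ⇒ 9-M-M ⇒ 9-(S)-M ⇒ 9-(M)-M ⇒ 9-(9)-M ⇒ 9-(9)-9

S ⇒ S-M   [S ::= S - M]
S-M ⇒ S-M-M   [S ::= S - M]
S-M-M ⇒ M-M-M   [S ::= M]
M-M-M ⇒ 9-M-M   [M ::= 9]
9-M-M ⇒ 9-(S)-M   [M ::= ( S )]
9-(S)-M ⇒ 9-(M)-M   [S ::= M]
9-(M)-M ⇒ 9-(9)-M   [M ::= 9]
9-(9)-M ⇒ 9-(9)-9   [M ::= 9]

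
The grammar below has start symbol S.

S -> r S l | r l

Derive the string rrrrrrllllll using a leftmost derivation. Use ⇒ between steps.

S ⇒ rSl   [S -> r S l]
rSl ⇒ rrSll   [S -> r S l]
rrSll ⇒ rrrSlll   [S -> r S l]
rrrSlll ⇒ rrrrSllll   [S -> r S l]
rrrrSllll ⇒ rrrrrSlllll   [S -> r S l]
rrrrrSlllll ⇒ rrrrrrllllll   [S -> r l]

S⇒rSl⇒rrSll⇒rrrSlll⇒rrrrSllll⇒rrrrrSlllll⇒rrrrrrllllll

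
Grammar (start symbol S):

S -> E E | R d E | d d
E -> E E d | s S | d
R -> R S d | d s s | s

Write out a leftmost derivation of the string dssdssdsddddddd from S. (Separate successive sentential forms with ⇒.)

S⇒RdE⇒RSddE⇒dssSddE⇒dssRdEddE⇒dssdssdEddE⇒dssdssdEEdddE⇒dssdssdsSEdddE⇒dssdssdsEEEdddE⇒dssdssdsdEEdddE⇒dssdssdsddEdddE⇒dssdssdsddddddE⇒dssdssdsddddddd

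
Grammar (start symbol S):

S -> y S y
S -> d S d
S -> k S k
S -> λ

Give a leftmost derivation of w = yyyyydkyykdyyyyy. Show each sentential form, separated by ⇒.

S ⇒ ySy   [S -> y S y]
ySy ⇒ yySyy   [S -> y S y]
yySyy ⇒ yyySyyy   [S -> y S y]
yyySyyy ⇒ yyyySyyyy   [S -> y S y]
yyyySyyyy ⇒ yyyyySyyyyy   [S -> y S y]
yyyyySyyyyy ⇒ yyyyydSdyyyyy   [S -> d S d]
yyyyydSdyyyyy ⇒ yyyyydkSkdyyyyy   [S -> k S k]
yyyyydkSkdyyyyy ⇒ yyyyydkySykdyyyyy   [S -> y S y]
yyyyydkySykdyyyyy ⇒ yyyyydkyykdyyyyy   [S -> λ]

S ⇒ ySy ⇒ yySyy ⇒ yyySyyy ⇒ yyyySyyyy ⇒ yyyyySyyyyy ⇒ yyyyydSdyyyyy ⇒ yyyyydkSkdyyyyy ⇒ yyyyydkySykdyyyyy ⇒ yyyyydkyykdyyyyy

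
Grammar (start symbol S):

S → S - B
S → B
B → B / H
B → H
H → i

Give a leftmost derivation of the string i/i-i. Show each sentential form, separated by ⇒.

S ⇒ S-B ⇒ B-B ⇒ B/H-B ⇒ H/H-B ⇒ i/H-B ⇒ i/i-B ⇒ i/i-H ⇒ i/i-i

S ⇒ S-B   [S → S - B]
S-B ⇒ B-B   [S → B]
B-B ⇒ B/H-B   [B → B / H]
B/H-B ⇒ H/H-B   [B → H]
H/H-B ⇒ i/H-B   [H → i]
i/H-B ⇒ i/i-B   [H → i]
i/i-B ⇒ i/i-H   [B → H]
i/i-H ⇒ i/i-i   [H → i]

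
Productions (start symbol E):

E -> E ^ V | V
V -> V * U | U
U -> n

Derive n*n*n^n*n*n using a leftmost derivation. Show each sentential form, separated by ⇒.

E ⇒ E^V   [E -> E ^ V]
E^V ⇒ V^V   [E -> V]
V^V ⇒ V*U^V   [V -> V * U]
V*U^V ⇒ V*U*U^V   [V -> V * U]
V*U*U^V ⇒ U*U*U^V   [V -> U]
U*U*U^V ⇒ n*U*U^V   [U -> n]
n*U*U^V ⇒ n*n*U^V   [U -> n]
n*n*U^V ⇒ n*n*n^V   [U -> n]
n*n*n^V ⇒ n*n*n^V*U   [V -> V * U]
n*n*n^V*U ⇒ n*n*n^V*U*U   [V -> V * U]
n*n*n^V*U*U ⇒ n*n*n^U*U*U   [V -> U]
n*n*n^U*U*U ⇒ n*n*n^n*U*U   [U -> n]
n*n*n^n*U*U ⇒ n*n*n^n*n*U   [U -> n]
n*n*n^n*n*U ⇒ n*n*n^n*n*n   [U -> n]

E⇒E^V⇒V^V⇒V*U^V⇒V*U*U^V⇒U*U*U^V⇒n*U*U^V⇒n*n*U^V⇒n*n*n^V⇒n*n*n^V*U⇒n*n*n^V*U*U⇒n*n*n^U*U*U⇒n*n*n^n*U*U⇒n*n*n^n*n*U⇒n*n*n^n*n*n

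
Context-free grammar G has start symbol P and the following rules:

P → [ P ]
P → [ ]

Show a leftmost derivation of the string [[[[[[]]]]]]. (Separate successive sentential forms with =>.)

P => [P] => [[P]] => [[[P]]] => [[[[P]]]] => [[[[[P]]]]] => [[[[[[]]]]]]

P => [P]   [P → [ P ]]
[P] => [[P]]   [P → [ P ]]
[[P]] => [[[P]]]   [P → [ P ]]
[[[P]]] => [[[[P]]]]   [P → [ P ]]
[[[[P]]]] => [[[[[P]]]]]   [P → [ P ]]
[[[[[P]]]]] => [[[[[[]]]]]]   [P → [ ]]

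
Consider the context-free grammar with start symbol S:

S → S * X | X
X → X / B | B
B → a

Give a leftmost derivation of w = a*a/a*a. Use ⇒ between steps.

S ⇒ S*X ⇒ S*X*X ⇒ X*X*X ⇒ B*X*X ⇒ a*X*X ⇒ a*X/B*X ⇒ a*B/B*X ⇒ a*a/B*X ⇒ a*a/a*X ⇒ a*a/a*B ⇒ a*a/a*a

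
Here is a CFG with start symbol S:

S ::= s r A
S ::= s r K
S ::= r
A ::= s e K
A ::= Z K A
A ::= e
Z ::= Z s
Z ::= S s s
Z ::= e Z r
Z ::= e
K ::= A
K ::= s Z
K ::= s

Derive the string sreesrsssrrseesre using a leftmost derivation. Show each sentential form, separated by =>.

S => srA   [S ::= s r A]
srA => srZKA   [A ::= Z K A]
srZKA => sreZrKA   [Z ::= e Z r]
sreZrKA => sreeZrrKA   [Z ::= e Z r]
sreeZrrKA => sreeSssrrKA   [Z ::= S s s]
sreeSssrrKA => sreesrKssrrKA   [S ::= s r K]
sreesrKssrrKA => sreesrsssrrKA   [K ::= s]
sreesrsssrrKA => sreesrsssrrsZA   [K ::= s Z]
sreesrsssrrsZA => sreesrsssrrseZrA   [Z ::= e Z r]
sreesrsssrrseZrA => sreesrsssrrseZsrA   [Z ::= Z s]
sreesrsssrrseZsrA => sreesrsssrrseesrA   [Z ::= e]
sreesrsssrrseesrA => sreesrsssrrseesre   [A ::= e]

S => srA => srZKA => sreZrKA => sreeZrrKA => sreeSssrrKA => sreesrKssrrKA => sreesrsssrrKA => sreesrsssrrsZA => sreesrsssrrseZrA => sreesrsssrrseZsrA => sreesrsssrrseesrA => sreesrsssrrseesre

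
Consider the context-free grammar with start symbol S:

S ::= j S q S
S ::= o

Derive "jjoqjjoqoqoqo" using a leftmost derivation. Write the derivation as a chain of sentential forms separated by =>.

S => jSqS   [S ::= j S q S]
jSqS => jjSqSqS   [S ::= j S q S]
jjSqSqS => jjoqSqS   [S ::= o]
jjoqSqS => jjoqjSqSqS   [S ::= j S q S]
jjoqjSqSqS => jjoqjjSqSqSqS   [S ::= j S q S]
jjoqjjSqSqSqS => jjoqjjoqSqSqS   [S ::= o]
jjoqjjoqSqSqS => jjoqjjoqoqSqS   [S ::= o]
jjoqjjoqoqSqS => jjoqjjoqoqoqS   [S ::= o]
jjoqjjoqoqoqS => jjoqjjoqoqoqo   [S ::= o]

S=>jSqS=>jjSqSqS=>jjoqSqS=>jjoqjSqSqS=>jjoqjjSqSqSqS=>jjoqjjoqSqSqS=>jjoqjjoqoqSqS=>jjoqjjoqoqoqS=>jjoqjjoqoqoqo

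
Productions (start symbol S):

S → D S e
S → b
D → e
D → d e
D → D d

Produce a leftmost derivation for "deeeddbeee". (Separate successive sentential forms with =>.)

S => DSe => deSe => deDSee => deeSee => deeDSeee => deeDdSeee => deeDddSeee => deeeddSeee => deeeddbeee

S => DSe   [S → D S e]
DSe => deSe   [D → d e]
deSe => deDSee   [S → D S e]
deDSee => deeSee   [D → e]
deeSee => deeDSeee   [S → D S e]
deeDSeee => deeDdSeee   [D → D d]
deeDdSeee => deeDddSeee   [D → D d]
deeDddSeee => deeeddSeee   [D → e]
deeeddSeee => deeeddbeee   [S → b]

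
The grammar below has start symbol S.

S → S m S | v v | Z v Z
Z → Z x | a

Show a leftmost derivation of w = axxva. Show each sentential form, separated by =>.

S=>ZvZ=>ZxvZ=>ZxxvZ=>axxvZ=>axxva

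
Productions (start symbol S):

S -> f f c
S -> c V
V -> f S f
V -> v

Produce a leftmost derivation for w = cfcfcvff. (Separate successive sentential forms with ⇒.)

S ⇒ cV   [S -> c V]
cV ⇒ cfSf   [V -> f S f]
cfSf ⇒ cfcVf   [S -> c V]
cfcVf ⇒ cfcfSff   [V -> f S f]
cfcfSff ⇒ cfcfcVff   [S -> c V]
cfcfcVff ⇒ cfcfcvff   [V -> v]

S ⇒ cV ⇒ cfSf ⇒ cfcVf ⇒ cfcfSff ⇒ cfcfcVff ⇒ cfcfcvff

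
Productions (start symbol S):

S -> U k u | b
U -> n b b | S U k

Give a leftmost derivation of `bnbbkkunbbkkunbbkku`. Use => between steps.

S => Uku => SUkku => UkuUkku => SUkkuUkku => UkuUkkuUkku => SUkkuUkkuUkku => bUkkuUkkuUkku => bnbbkkuUkkuUkku => bnbbkkunbbkkuUkku => bnbbkkunbbkkunbbkku

S => Uku   [S -> U k u]
Uku => SUkku   [U -> S U k]
SUkku => UkuUkku   [S -> U k u]
UkuUkku => SUkkuUkku   [U -> S U k]
SUkkuUkku => UkuUkkuUkku   [S -> U k u]
UkuUkkuUkku => SUkkuUkkuUkku   [U -> S U k]
SUkkuUkkuUkku => bUkkuUkkuUkku   [S -> b]
bUkkuUkkuUkku => bnbbkkuUkkuUkku   [U -> n b b]
bnbbkkuUkkuUkku => bnbbkkunbbkkuUkku   [U -> n b b]
bnbbkkunbbkkuUkku => bnbbkkunbbkkunbbkku   [U -> n b b]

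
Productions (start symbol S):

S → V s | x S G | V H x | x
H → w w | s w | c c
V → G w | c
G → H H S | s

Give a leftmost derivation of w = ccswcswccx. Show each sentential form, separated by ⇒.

S ⇒ VHx   [S → V H x]
VHx ⇒ GwHx   [V → G w]
GwHx ⇒ HHSwHx   [G → H H S]
HHSwHx ⇒ ccHSwHx   [H → c c]
ccHSwHx ⇒ ccswSwHx   [H → s w]
ccswSwHx ⇒ ccswVswHx   [S → V s]
ccswVswHx ⇒ ccswcswHx   [V → c]
ccswcswHx ⇒ ccswcswccx   [H → c c]

S ⇒ VHx ⇒ GwHx ⇒ HHSwHx ⇒ ccHSwHx ⇒ ccswSwHx ⇒ ccswVswHx ⇒ ccswcswHx ⇒ ccswcswccx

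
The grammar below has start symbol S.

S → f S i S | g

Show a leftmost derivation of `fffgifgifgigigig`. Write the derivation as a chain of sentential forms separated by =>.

S => fSiS => ffSiSiS => fffSiSiSiS => fffgiSiSiS => fffgifSiSiSiS => fffgifgiSiSiS => fffgifgifSiSiSiS => fffgifgifgiSiSiS => fffgifgifgigiSiS => fffgifgifgigigiS => fffgifgifgigigig

S => fSiS   [S → f S i S]
fSiS => ffSiSiS   [S → f S i S]
ffSiSiS => fffSiSiSiS   [S → f S i S]
fffSiSiSiS => fffgiSiSiS   [S → g]
fffgiSiSiS => fffgifSiSiSiS   [S → f S i S]
fffgifSiSiSiS => fffgifgiSiSiS   [S → g]
fffgifgiSiSiS => fffgifgifSiSiSiS   [S → f S i S]
fffgifgifSiSiSiS => fffgifgifgiSiSiS   [S → g]
fffgifgifgiSiSiS => fffgifgifgigiSiS   [S → g]
fffgifgifgigiSiS => fffgifgifgigigiS   [S → g]
fffgifgifgigigiS => fffgifgifgigigig   [S → g]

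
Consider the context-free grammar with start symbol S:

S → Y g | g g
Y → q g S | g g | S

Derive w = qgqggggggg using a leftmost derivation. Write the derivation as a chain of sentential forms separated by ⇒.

S ⇒ Yg ⇒ qgSg ⇒ qgYgg ⇒ qgqgSgg ⇒ qgqgYggg ⇒ qgqgSggg ⇒ qgqgYgggg ⇒ qgqggggggg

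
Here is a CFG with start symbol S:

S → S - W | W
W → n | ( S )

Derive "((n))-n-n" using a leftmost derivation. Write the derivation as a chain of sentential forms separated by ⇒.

S ⇒ S-W   [S → S - W]
S-W ⇒ S-W-W   [S → S - W]
S-W-W ⇒ W-W-W   [S → W]
W-W-W ⇒ (S)-W-W   [W → ( S )]
(S)-W-W ⇒ (W)-W-W   [S → W]
(W)-W-W ⇒ ((S))-W-W   [W → ( S )]
((S))-W-W ⇒ ((W))-W-W   [S → W]
((W))-W-W ⇒ ((n))-W-W   [W → n]
((n))-W-W ⇒ ((n))-n-W   [W → n]
((n))-n-W ⇒ ((n))-n-n   [W → n]

S ⇒ S-W ⇒ S-W-W ⇒ W-W-W ⇒ (S)-W-W ⇒ (W)-W-W ⇒ ((S))-W-W ⇒ ((W))-W-W ⇒ ((n))-W-W ⇒ ((n))-n-W ⇒ ((n))-n-n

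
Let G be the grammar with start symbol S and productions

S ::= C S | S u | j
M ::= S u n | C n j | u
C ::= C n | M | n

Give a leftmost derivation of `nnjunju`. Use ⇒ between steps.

S ⇒ Su ⇒ CSu ⇒ MSu ⇒ SunSu ⇒ CSunSu ⇒ CnSunSu ⇒ nnSunSu ⇒ nnjunSu ⇒ nnjunju

S ⇒ Su   [S ::= S u]
Su ⇒ CSu   [S ::= C S]
CSu ⇒ MSu   [C ::= M]
MSu ⇒ SunSu   [M ::= S u n]
SunSu ⇒ CSunSu   [S ::= C S]
CSunSu ⇒ CnSunSu   [C ::= C n]
CnSunSu ⇒ nnSunSu   [C ::= n]
nnSunSu ⇒ nnjunSu   [S ::= j]
nnjunSu ⇒ nnjunju   [S ::= j]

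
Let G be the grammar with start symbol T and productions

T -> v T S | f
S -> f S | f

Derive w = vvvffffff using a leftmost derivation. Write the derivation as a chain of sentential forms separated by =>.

T=>vTS=>vvTSS=>vvvTSSS=>vvvfSSS=>vvvffSSS=>vvvfffSSS=>vvvffffSS=>vvvfffffS=>vvvffffff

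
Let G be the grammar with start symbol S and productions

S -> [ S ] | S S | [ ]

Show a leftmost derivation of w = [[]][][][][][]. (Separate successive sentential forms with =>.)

S=>SS=>SSS=>SSSS=>SSSSS=>SSSSSS=>[S]SSSSS=>[[]]SSSSS=>[[]][]SSSS=>[[]][][]SSS=>[[]][][][]SS=>[[]][][][][]S=>[[]][][][][][]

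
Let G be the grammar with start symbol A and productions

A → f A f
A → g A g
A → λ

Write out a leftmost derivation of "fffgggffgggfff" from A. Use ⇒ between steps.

A⇒fAf⇒ffAff⇒fffAfff⇒fffgAgfff⇒fffggAggfff⇒fffgggAgggfff⇒fffgggfAfgggfff⇒fffgggffgggfff

A ⇒ fAf   [A → f A f]
fAf ⇒ ffAff   [A → f A f]
ffAff ⇒ fffAfff   [A → f A f]
fffAfff ⇒ fffgAgfff   [A → g A g]
fffgAgfff ⇒ fffggAggfff   [A → g A g]
fffggAggfff ⇒ fffgggAgggfff   [A → g A g]
fffgggAgggfff ⇒ fffgggfAfgggfff   [A → f A f]
fffgggfAfgggfff ⇒ fffgggffgggfff   [A → λ]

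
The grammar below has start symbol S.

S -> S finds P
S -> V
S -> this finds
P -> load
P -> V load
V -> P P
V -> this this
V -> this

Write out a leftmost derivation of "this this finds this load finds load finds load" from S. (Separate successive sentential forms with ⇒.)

S ⇒ S finds P   [S -> S finds P]
S finds P ⇒ S finds P finds P   [S -> S finds P]
S finds P finds P ⇒ S finds P finds P finds P   [S -> S finds P]
S finds P finds P finds P ⇒ V finds P finds P finds P   [S -> V]
V finds P finds P finds P ⇒ this this finds P finds P finds P   [V -> this this]
this this finds P finds P finds P ⇒ this this finds V load finds P finds P   [P -> V load]
this this finds V load finds P finds P ⇒ this this finds this load finds P finds P   [V -> this]
this this finds this load finds P finds P ⇒ this this finds this load finds load finds P   [P -> load]
this this finds this load finds load finds P ⇒ this this finds this load finds load finds load   [P -> load]

S ⇒ S finds P ⇒ S finds P finds P ⇒ S finds P finds P finds P ⇒ V finds P finds P finds P ⇒ this this finds P finds P finds P ⇒ this this finds V load finds P finds P ⇒ this this finds this load finds P finds P ⇒ this this finds this load finds load finds P ⇒ this this finds this load finds load finds load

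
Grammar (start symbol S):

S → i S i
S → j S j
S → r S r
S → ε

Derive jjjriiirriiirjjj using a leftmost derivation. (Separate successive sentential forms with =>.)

S => jSj   [S → j S j]
jSj => jjSjj   [S → j S j]
jjSjj => jjjSjjj   [S → j S j]
jjjSjjj => jjjrSrjjj   [S → r S r]
jjjrSrjjj => jjjriSirjjj   [S → i S i]
jjjriSirjjj => jjjriiSiirjjj   [S → i S i]
jjjriiSiirjjj => jjjriiiSiiirjjj   [S → i S i]
jjjriiiSiiirjjj => jjjriiirSriiirjjj   [S → r S r]
jjjriiirSriiirjjj => jjjriiirriiirjjj   [S → ε]

S => jSj => jjSjj => jjjSjjj => jjjrSrjjj => jjjriSirjjj => jjjriiSiirjjj => jjjriiiSiiirjjj => jjjriiirSriiirjjj => jjjriiirriiirjjj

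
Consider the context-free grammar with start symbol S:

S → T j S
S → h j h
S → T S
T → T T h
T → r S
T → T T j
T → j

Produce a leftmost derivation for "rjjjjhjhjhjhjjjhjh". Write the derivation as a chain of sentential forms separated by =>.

S => TjS => TTjjS => rSTjjS => rTjSTjjS => rjjSTjjS => rjjTjSTjjS => rjjTThjSTjjS => rjjTThThjSTjjS => rjjjThThjSTjjS => rjjjjhThjSTjjS => rjjjjhjhjSTjjS => rjjjjhjhjhjhTjjS => rjjjjhjhjhjhjjjS => rjjjjhjhjhjhjjjhjh

S => TjS   [S → T j S]
TjS => TTjjS   [T → T T j]
TTjjS => rSTjjS   [T → r S]
rSTjjS => rTjSTjjS   [S → T j S]
rTjSTjjS => rjjSTjjS   [T → j]
rjjSTjjS => rjjTjSTjjS   [S → T j S]
rjjTjSTjjS => rjjTThjSTjjS   [T → T T h]
rjjTThjSTjjS => rjjTThThjSTjjS   [T → T T h]
rjjTThThjSTjjS => rjjjThThjSTjjS   [T → j]
rjjjThThjSTjjS => rjjjjhThjSTjjS   [T → j]
rjjjjhThjSTjjS => rjjjjhjhjSTjjS   [T → j]
rjjjjhjhjSTjjS => rjjjjhjhjhjhTjjS   [S → h j h]
rjjjjhjhjhjhTjjS => rjjjjhjhjhjhjjjS   [T → j]
rjjjjhjhjhjhjjjS => rjjjjhjhjhjhjjjhjh   [S → h j h]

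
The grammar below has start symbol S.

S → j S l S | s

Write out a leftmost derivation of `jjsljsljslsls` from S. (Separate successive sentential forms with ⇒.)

S ⇒ jSlS   [S → j S l S]
jSlS ⇒ jjSlSlS   [S → j S l S]
jjSlSlS ⇒ jjslSlS   [S → s]
jjslSlS ⇒ jjsljSlSlS   [S → j S l S]
jjsljSlSlS ⇒ jjsljslSlS   [S → s]
jjsljslSlS ⇒ jjsljsljSlSlS   [S → j S l S]
jjsljsljSlSlS ⇒ jjsljsljslSlS   [S → s]
jjsljsljslSlS ⇒ jjsljsljslslS   [S → s]
jjsljsljslslS ⇒ jjsljsljslsls   [S → s]

S⇒jSlS⇒jjSlSlS⇒jjslSlS⇒jjsljSlSlS⇒jjsljslSlS⇒jjsljsljSlSlS⇒jjsljsljslSlS⇒jjsljsljslslS⇒jjsljsljslsls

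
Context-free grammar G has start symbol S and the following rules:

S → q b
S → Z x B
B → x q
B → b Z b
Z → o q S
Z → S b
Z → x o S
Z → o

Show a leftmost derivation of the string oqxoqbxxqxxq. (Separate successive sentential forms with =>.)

S=>ZxB=>oqSxB=>oqZxBxB=>oqxoSxBxB=>oqxoqbxBxB=>oqxoqbxxqxB=>oqxoqbxxqxxq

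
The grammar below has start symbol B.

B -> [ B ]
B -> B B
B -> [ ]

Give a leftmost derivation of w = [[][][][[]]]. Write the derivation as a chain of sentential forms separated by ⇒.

B ⇒ [B] ⇒ [BB] ⇒ [BBB] ⇒ [BBBB] ⇒ [[]BBB] ⇒ [[][]BB] ⇒ [[][][]B] ⇒ [[][][][B]] ⇒ [[][][][[]]]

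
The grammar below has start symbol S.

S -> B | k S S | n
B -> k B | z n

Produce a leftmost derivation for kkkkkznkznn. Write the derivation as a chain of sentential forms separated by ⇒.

S ⇒ kSS ⇒ kkSSS ⇒ kkBSS ⇒ kkkBSS ⇒ kkkkBSS ⇒ kkkkkBSS ⇒ kkkkkznSS ⇒ kkkkkznBS ⇒ kkkkkznkBS ⇒ kkkkkznkznS ⇒ kkkkkznkznn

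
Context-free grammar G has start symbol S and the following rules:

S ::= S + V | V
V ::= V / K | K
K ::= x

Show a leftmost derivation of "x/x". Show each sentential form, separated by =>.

S=>V=>V/K=>K/K=>x/K=>x/x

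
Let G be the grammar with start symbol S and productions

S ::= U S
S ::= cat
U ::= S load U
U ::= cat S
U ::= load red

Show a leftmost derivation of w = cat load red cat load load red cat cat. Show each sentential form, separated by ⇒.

S ⇒ U S   [S ::= U S]
U S ⇒ cat S S   [U ::= cat S]
cat S S ⇒ cat U S S   [S ::= U S]
cat U S S ⇒ cat S load U S S   [U ::= S load U]
cat S load U S S ⇒ cat U S load U S S   [S ::= U S]
cat U S load U S S ⇒ cat load red S load U S S   [U ::= load red]
cat load red S load U S S ⇒ cat load red cat load U S S   [S ::= cat]
cat load red cat load U S S ⇒ cat load red cat load load red S S   [U ::= load red]
cat load red cat load load red S S ⇒ cat load red cat load load red cat S   [S ::= cat]
cat load red cat load load red cat S ⇒ cat load red cat load load red cat cat   [S ::= cat]

S ⇒ U S ⇒ cat S S ⇒ cat U S S ⇒ cat S load U S S ⇒ cat U S load U S S ⇒ cat load red S load U S S ⇒ cat load red cat load U S S ⇒ cat load red cat load load red S S ⇒ cat load red cat load load red cat S ⇒ cat load red cat load load red cat cat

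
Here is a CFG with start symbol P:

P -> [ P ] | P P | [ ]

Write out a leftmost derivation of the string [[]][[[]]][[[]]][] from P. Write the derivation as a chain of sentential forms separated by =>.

P => PP => [P]P => [[]]P => [[]]PP => [[]]PPP => [[]][P]PP => [[]][[P]]PP => [[]][[[]]]PP => [[]][[[]]][P]P => [[]][[[]]][[P]]P => [[]][[[]]][[[]]]P => [[]][[[]]][[[]]][]

P => PP   [P -> P P]
PP => [P]P   [P -> [ P ]]
[P]P => [[]]P   [P -> [ ]]
[[]]P => [[]]PP   [P -> P P]
[[]]PP => [[]]PPP   [P -> P P]
[[]]PPP => [[]][P]PP   [P -> [ P ]]
[[]][P]PP => [[]][[P]]PP   [P -> [ P ]]
[[]][[P]]PP => [[]][[[]]]PP   [P -> [ ]]
[[]][[[]]]PP => [[]][[[]]][P]P   [P -> [ P ]]
[[]][[[]]][P]P => [[]][[[]]][[P]]P   [P -> [ P ]]
[[]][[[]]][[P]]P => [[]][[[]]][[[]]]P   [P -> [ ]]
[[]][[[]]][[[]]]P => [[]][[[]]][[[]]][]   [P -> [ ]]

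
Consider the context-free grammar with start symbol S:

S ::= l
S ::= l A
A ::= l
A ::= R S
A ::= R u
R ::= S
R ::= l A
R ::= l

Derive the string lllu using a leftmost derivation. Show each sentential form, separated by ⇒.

S ⇒ lA ⇒ lRu ⇒ lSu ⇒ llAu ⇒ lllu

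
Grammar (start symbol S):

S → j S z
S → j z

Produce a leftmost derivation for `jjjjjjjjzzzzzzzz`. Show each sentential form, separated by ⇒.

S ⇒ jSz ⇒ jjSzz ⇒ jjjSzzz ⇒ jjjjSzzzz ⇒ jjjjjSzzzzz ⇒ jjjjjjSzzzzzz ⇒ jjjjjjjSzzzzzzz ⇒ jjjjjjjjzzzzzzzz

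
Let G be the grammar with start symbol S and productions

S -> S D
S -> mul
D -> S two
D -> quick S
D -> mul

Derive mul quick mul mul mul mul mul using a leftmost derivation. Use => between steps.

S => S D => S D D => mul D D => mul quick S D => mul quick S D D => mul quick S D D D => mul quick S D D D D => mul quick mul D D D D => mul quick mul mul D D D => mul quick mul mul mul D D => mul quick mul mul mul mul D => mul quick mul mul mul mul mul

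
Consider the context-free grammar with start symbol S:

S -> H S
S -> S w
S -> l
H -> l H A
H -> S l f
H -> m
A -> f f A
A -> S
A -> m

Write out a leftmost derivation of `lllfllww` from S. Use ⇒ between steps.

S ⇒ Sw   [S -> S w]
Sw ⇒ HSw   [S -> H S]
HSw ⇒ lHASw   [H -> l H A]
lHASw ⇒ lSlfASw   [H -> S l f]
lSlfASw ⇒ lllfASw   [S -> l]
lllfASw ⇒ lllfSSw   [A -> S]
lllfSSw ⇒ lllflSw   [S -> l]
lllflSw ⇒ lllflSww   [S -> S w]
lllflSww ⇒ lllfllww   [S -> l]

S ⇒ Sw ⇒ HSw ⇒ lHASw ⇒ lSlfASw ⇒ lllfASw ⇒ lllfSSw ⇒ lllflSw ⇒ lllflSww ⇒ lllfllww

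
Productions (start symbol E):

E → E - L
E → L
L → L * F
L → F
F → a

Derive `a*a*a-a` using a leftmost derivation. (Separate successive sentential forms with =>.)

E => E-L   [E → E - L]
E-L => L-L   [E → L]
L-L => L*F-L   [L → L * F]
L*F-L => L*F*F-L   [L → L * F]
L*F*F-L => F*F*F-L   [L → F]
F*F*F-L => a*F*F-L   [F → a]
a*F*F-L => a*a*F-L   [F → a]
a*a*F-L => a*a*a-L   [F → a]
a*a*a-L => a*a*a-F   [L → F]
a*a*a-F => a*a*a-a   [F → a]

E => E-L => L-L => L*F-L => L*F*F-L => F*F*F-L => a*F*F-L => a*a*F-L => a*a*a-L => a*a*a-F => a*a*a-a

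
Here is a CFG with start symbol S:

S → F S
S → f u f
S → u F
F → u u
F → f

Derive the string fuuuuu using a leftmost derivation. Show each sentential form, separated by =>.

S => FS => fS => fFS => fuuS => fuuuF => fuuuuu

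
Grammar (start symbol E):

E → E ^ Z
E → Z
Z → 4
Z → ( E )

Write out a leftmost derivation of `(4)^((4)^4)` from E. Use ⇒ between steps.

E ⇒ E^Z   [E → E ^ Z]
E^Z ⇒ Z^Z   [E → Z]
Z^Z ⇒ (E)^Z   [Z → ( E )]
(E)^Z ⇒ (Z)^Z   [E → Z]
(Z)^Z ⇒ (4)^Z   [Z → 4]
(4)^Z ⇒ (4)^(E)   [Z → ( E )]
(4)^(E) ⇒ (4)^(E^Z)   [E → E ^ Z]
(4)^(E^Z) ⇒ (4)^(Z^Z)   [E → Z]
(4)^(Z^Z) ⇒ (4)^((E)^Z)   [Z → ( E )]
(4)^((E)^Z) ⇒ (4)^((Z)^Z)   [E → Z]
(4)^((Z)^Z) ⇒ (4)^((4)^Z)   [Z → 4]
(4)^((4)^Z) ⇒ (4)^((4)^4)   [Z → 4]

E ⇒ E^Z ⇒ Z^Z ⇒ (E)^Z ⇒ (Z)^Z ⇒ (4)^Z ⇒ (4)^(E) ⇒ (4)^(E^Z) ⇒ (4)^(Z^Z) ⇒ (4)^((E)^Z) ⇒ (4)^((Z)^Z) ⇒ (4)^((4)^Z) ⇒ (4)^((4)^4)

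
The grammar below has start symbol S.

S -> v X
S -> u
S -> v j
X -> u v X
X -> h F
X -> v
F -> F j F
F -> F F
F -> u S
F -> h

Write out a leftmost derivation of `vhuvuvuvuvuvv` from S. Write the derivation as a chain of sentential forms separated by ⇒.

S ⇒ vX ⇒ vhF ⇒ vhuS ⇒ vhuvX ⇒ vhuvuvX ⇒ vhuvuvuvX ⇒ vhuvuvuvuvX ⇒ vhuvuvuvuvuvX ⇒ vhuvuvuvuvuvv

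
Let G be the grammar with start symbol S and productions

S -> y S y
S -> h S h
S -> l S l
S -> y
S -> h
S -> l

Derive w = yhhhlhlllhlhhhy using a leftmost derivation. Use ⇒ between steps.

S ⇒ ySy   [S -> y S y]
ySy ⇒ yhShy   [S -> h S h]
yhShy ⇒ yhhShhy   [S -> h S h]
yhhShhy ⇒ yhhhShhhy   [S -> h S h]
yhhhShhhy ⇒ yhhhlSlhhhy   [S -> l S l]
yhhhlSlhhhy ⇒ yhhhlhShlhhhy   [S -> h S h]
yhhhlhShlhhhy ⇒ yhhhlhlSlhlhhhy   [S -> l S l]
yhhhlhlSlhlhhhy ⇒ yhhhlhlllhlhhhy   [S -> l]

S ⇒ ySy ⇒ yhShy ⇒ yhhShhy ⇒ yhhhShhhy ⇒ yhhhlSlhhhy ⇒ yhhhlhShlhhhy ⇒ yhhhlhlSlhlhhhy ⇒ yhhhlhlllhlhhhy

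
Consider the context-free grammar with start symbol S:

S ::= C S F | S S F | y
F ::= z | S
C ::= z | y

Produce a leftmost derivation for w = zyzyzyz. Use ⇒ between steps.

S ⇒ SSF   [S ::= S S F]
SSF ⇒ SSFSF   [S ::= S S F]
SSFSF ⇒ CSFSFSF   [S ::= C S F]
CSFSFSF ⇒ zSFSFSF   [C ::= z]
zSFSFSF ⇒ zyFSFSF   [S ::= y]
zyFSFSF ⇒ zyzSFSF   [F ::= z]
zyzSFSF ⇒ zyzyFSF   [S ::= y]
zyzyFSF ⇒ zyzyzSF   [F ::= z]
zyzyzSF ⇒ zyzyzyF   [S ::= y]
zyzyzyF ⇒ zyzyzyz   [F ::= z]

S ⇒ SSF ⇒ SSFSF ⇒ CSFSFSF ⇒ zSFSFSF ⇒ zyFSFSF ⇒ zyzSFSF ⇒ zyzyFSF ⇒ zyzyzSF ⇒ zyzyzyF ⇒ zyzyzyz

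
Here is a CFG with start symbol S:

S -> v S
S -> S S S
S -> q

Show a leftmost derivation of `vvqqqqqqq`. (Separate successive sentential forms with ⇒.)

S⇒vS⇒vSSS⇒vSSSSS⇒vvSSSSS⇒vvSSSSSSS⇒vvqSSSSSS⇒vvqqSSSSS⇒vvqqqSSSS⇒vvqqqqSSS⇒vvqqqqqSS⇒vvqqqqqqS⇒vvqqqqqqq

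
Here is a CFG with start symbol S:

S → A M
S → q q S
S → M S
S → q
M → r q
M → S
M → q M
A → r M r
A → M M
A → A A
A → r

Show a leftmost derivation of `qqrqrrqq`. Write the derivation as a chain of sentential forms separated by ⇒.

S ⇒ MS   [S → M S]
MS ⇒ qMS   [M → q M]
qMS ⇒ qSS   [M → S]
qSS ⇒ qAMS   [S → A M]
qAMS ⇒ qAAMS   [A → A A]
qAAMS ⇒ qMMAMS   [A → M M]
qMMAMS ⇒ qSMAMS   [M → S]
qSMAMS ⇒ qqMAMS   [S → q]
qqMAMS ⇒ qqrqAMS   [M → r q]
qqrqAMS ⇒ qqrqrMS   [A → r]
qqrqrMS ⇒ qqrqrrqS   [M → r q]
qqrqrrqS ⇒ qqrqrrqq   [S → q]

S⇒MS⇒qMS⇒qSS⇒qAMS⇒qAAMS⇒qMMAMS⇒qSMAMS⇒qqMAMS⇒qqrqAMS⇒qqrqrMS⇒qqrqrrqS⇒qqrqrrqq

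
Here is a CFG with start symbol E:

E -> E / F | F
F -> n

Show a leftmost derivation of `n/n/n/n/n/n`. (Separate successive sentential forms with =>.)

E=>E/F=>E/F/F=>E/F/F/F=>E/F/F/F/F=>E/F/F/F/F/F=>F/F/F/F/F/F=>n/F/F/F/F/F=>n/n/F/F/F/F=>n/n/n/F/F/F=>n/n/n/n/F/F=>n/n/n/n/n/F=>n/n/n/n/n/n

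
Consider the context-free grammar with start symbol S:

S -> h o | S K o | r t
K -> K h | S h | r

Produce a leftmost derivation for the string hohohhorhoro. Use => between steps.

S => SKo => SKoKo => SKoKoKo => hoKoKoKo => hoKhoKoKo => hoShhoKoKo => hohohhoKoKo => hohohhoKhoKo => hohohhorhoKo => hohohhorhoro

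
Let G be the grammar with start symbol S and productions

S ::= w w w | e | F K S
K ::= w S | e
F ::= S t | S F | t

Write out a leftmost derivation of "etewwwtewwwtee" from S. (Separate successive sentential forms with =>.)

S => FKS => SFKS => FKSFKS => StKSFKS => FKStKSFKS => StKStKSFKS => etKStKSFKS => eteStKSFKS => etewwwtKSFKS => etewwwteSFKS => etewwwtewwwFKS => etewwwtewwwtKS => etewwwtewwwteS => etewwwtewwwtee

S => FKS   [S ::= F K S]
FKS => SFKS   [F ::= S F]
SFKS => FKSFKS   [S ::= F K S]
FKSFKS => StKSFKS   [F ::= S t]
StKSFKS => FKStKSFKS   [S ::= F K S]
FKStKSFKS => StKStKSFKS   [F ::= S t]
StKStKSFKS => etKStKSFKS   [S ::= e]
etKStKSFKS => eteStKSFKS   [K ::= e]
eteStKSFKS => etewwwtKSFKS   [S ::= w w w]
etewwwtKSFKS => etewwwteSFKS   [K ::= e]
etewwwteSFKS => etewwwtewwwFKS   [S ::= w w w]
etewwwtewwwFKS => etewwwtewwwtKS   [F ::= t]
etewwwtewwwtKS => etewwwtewwwteS   [K ::= e]
etewwwtewwwteS => etewwwtewwwtee   [S ::= e]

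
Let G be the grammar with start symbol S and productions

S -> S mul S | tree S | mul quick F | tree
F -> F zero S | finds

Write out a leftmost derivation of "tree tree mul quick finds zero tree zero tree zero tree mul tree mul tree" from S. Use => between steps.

S => S mul S   [S -> S mul S]
S mul S => tree S mul S   [S -> tree S]
tree S mul S => tree S mul S mul S   [S -> S mul S]
tree S mul S mul S => tree tree S mul S mul S   [S -> tree S]
tree tree S mul S mul S => tree tree mul quick F mul S mul S   [S -> mul quick F]
tree tree mul quick F mul S mul S => tree tree mul quick F zero S mul S mul S   [F -> F zero S]
tree tree mul quick F zero S mul S mul S => tree tree mul quick F zero S zero S mul S mul S   [F -> F zero S]
tree tree mul quick F zero S zero S mul S mul S => tree tree mul quick F zero S zero S zero S mul S mul S   [F -> F zero S]
tree tree mul quick F zero S zero S zero S mul S mul S => tree tree mul quick finds zero S zero S zero S mul S mul S   [F -> finds]
tree tree mul quick finds zero S zero S zero S mul S mul S => tree tree mul quick finds zero tree zero S zero S mul S mul S   [S -> tree]
tree tree mul quick finds zero tree zero S zero S mul S mul S => tree tree mul quick finds zero tree zero tree zero S mul S mul S   [S -> tree]
tree tree mul quick finds zero tree zero tree zero S mul S mul S => tree tree mul quick finds zero tree zero tree zero tree mul S mul S   [S -> tree]
tree tree mul quick finds zero tree zero tree zero tree mul S mul S => tree tree mul quick finds zero tree zero tree zero tree mul tree mul S   [S -> tree]
tree tree mul quick finds zero tree zero tree zero tree mul tree mul S => tree tree mul quick finds zero tree zero tree zero tree mul tree mul tree   [S -> tree]

S => S mul S => tree S mul S => tree S mul S mul S => tree tree S mul S mul S => tree tree mul quick F mul S mul S => tree tree mul quick F zero S mul S mul S => tree tree mul quick F zero S zero S mul S mul S => tree tree mul quick F zero S zero S zero S mul S mul S => tree tree mul quick finds zero S zero S zero S mul S mul S => tree tree mul quick finds zero tree zero S zero S mul S mul S => tree tree mul quick finds zero tree zero tree zero S mul S mul S => tree tree mul quick finds zero tree zero tree zero tree mul S mul S => tree tree mul quick finds zero tree zero tree zero tree mul tree mul S => tree tree mul quick finds zero tree zero tree zero tree mul tree mul tree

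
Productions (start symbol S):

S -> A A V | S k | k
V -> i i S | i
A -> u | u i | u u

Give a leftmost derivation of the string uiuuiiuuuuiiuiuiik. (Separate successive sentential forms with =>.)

S=>AAV=>uiAV=>uiuuV=>uiuuiiS=>uiuuiiAAV=>uiuuiiuuAV=>uiuuiiuuuuV=>uiuuiiuuuuiiS=>uiuuiiuuuuiiAAV=>uiuuiiuuuuiiuiAV=>uiuuiiuuuuiiuiuV=>uiuuiiuuuuiiuiuiiS=>uiuuiiuuuuiiuiuiik

S => AAV   [S -> A A V]
AAV => uiAV   [A -> u i]
uiAV => uiuuV   [A -> u u]
uiuuV => uiuuiiS   [V -> i i S]
uiuuiiS => uiuuiiAAV   [S -> A A V]
uiuuiiAAV => uiuuiiuuAV   [A -> u u]
uiuuiiuuAV => uiuuiiuuuuV   [A -> u u]
uiuuiiuuuuV => uiuuiiuuuuiiS   [V -> i i S]
uiuuiiuuuuiiS => uiuuiiuuuuiiAAV   [S -> A A V]
uiuuiiuuuuiiAAV => uiuuiiuuuuiiuiAV   [A -> u i]
uiuuiiuuuuiiuiAV => uiuuiiuuuuiiuiuV   [A -> u]
uiuuiiuuuuiiuiuV => uiuuiiuuuuiiuiuiiS   [V -> i i S]
uiuuiiuuuuiiuiuiiS => uiuuiiuuuuiiuiuiik   [S -> k]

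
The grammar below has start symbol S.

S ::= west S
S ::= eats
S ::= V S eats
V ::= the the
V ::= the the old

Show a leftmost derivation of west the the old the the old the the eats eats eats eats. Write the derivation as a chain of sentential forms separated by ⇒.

S ⇒ west S   [S ::= west S]
west S ⇒ west V S eats   [S ::= V S eats]
west V S eats ⇒ west the the old S eats   [V ::= the the old]
west the the old S eats ⇒ west the the old V S eats eats   [S ::= V S eats]
west the the old V S eats eats ⇒ west the the old the the old S eats eats   [V ::= the the old]
west the the old the the old S eats eats ⇒ west the the old the the old V S eats eats eats   [S ::= V S eats]
west the the old the the old V S eats eats eats ⇒ west the the old the the old the the S eats eats eats   [V ::= the the]
west the the old the the old the the S eats eats eats ⇒ west the the old the the old the the eats eats eats eats   [S ::= eats]

S ⇒ west S ⇒ west V S eats ⇒ west the the old S eats ⇒ west the the old V S eats eats ⇒ west the the old the the old S eats eats ⇒ west the the old the the old V S eats eats eats ⇒ west the the old the the old the the S eats eats eats ⇒ west the the old the the old the the eats eats eats eats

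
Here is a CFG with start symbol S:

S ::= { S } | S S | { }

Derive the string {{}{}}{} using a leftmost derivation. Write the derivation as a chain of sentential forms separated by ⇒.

S ⇒ SS ⇒ {S}S ⇒ {SS}S ⇒ {{}S}S ⇒ {{}{}}S ⇒ {{}{}}{}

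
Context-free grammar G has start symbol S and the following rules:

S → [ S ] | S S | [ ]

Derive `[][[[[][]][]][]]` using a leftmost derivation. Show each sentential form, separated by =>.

S => SS => []S => [][S] => [][SS] => [][[S]S] => [][[SS]S] => [][[[S]S]S] => [][[[SS]S]S] => [][[[[]S]S]S] => [][[[[][]]S]S] => [][[[[][]][]]S] => [][[[[][]][]][]]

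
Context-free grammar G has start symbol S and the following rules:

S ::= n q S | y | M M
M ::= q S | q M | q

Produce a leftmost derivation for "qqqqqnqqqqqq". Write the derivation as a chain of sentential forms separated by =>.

S => MM   [S ::= M M]
MM => qMM   [M ::= q M]
qMM => qqMM   [M ::= q M]
qqMM => qqqSM   [M ::= q S]
qqqSM => qqqMMM   [S ::= M M]
qqqMMM => qqqqMMM   [M ::= q M]
qqqqMMM => qqqqqSMM   [M ::= q S]
qqqqqSMM => qqqqqnqSMM   [S ::= n q S]
qqqqqnqSMM => qqqqqnqMMMM   [S ::= M M]
qqqqqnqMMMM => qqqqqnqqMMMM   [M ::= q M]
qqqqqnqqMMMM => qqqqqnqqqMMM   [M ::= q]
qqqqqnqqqMMM => qqqqqnqqqqMM   [M ::= q]
qqqqqnqqqqMM => qqqqqnqqqqqM   [M ::= q]
qqqqqnqqqqqM => qqqqqnqqqqqq   [M ::= q]

S => MM => qMM => qqMM => qqqSM => qqqMMM => qqqqMMM => qqqqqSMM => qqqqqnqSMM => qqqqqnqMMMM => qqqqqnqqMMMM => qqqqqnqqqMMM => qqqqqnqqqqMM => qqqqqnqqqqqM => qqqqqnqqqqqq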